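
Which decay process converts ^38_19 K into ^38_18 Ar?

beta-plus decay or electron capture

ΔA = 38 − 38 = 0; ΔZ = 18 − 19 = -1.
A is unchanged and Z drops by 1 — a proton has become a neutron (β⁺ emission or electron capture).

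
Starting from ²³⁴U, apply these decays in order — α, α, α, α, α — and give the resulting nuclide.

Pb-214

Start: (A, Z) = (234, 92).
After α: (230, 90).
After α: (226, 88).
After α: (222, 86).
After α: (218, 84).
After α: (214, 82).
Z = 82 is lead.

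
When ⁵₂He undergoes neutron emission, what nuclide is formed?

He-4

Neutron emission: mass number changes by -1, atomic number by +0.
A: 5 − 1 = 4; Z: 2 = 2.
Z = 2 is helium, so the daughter is ⁴₂He.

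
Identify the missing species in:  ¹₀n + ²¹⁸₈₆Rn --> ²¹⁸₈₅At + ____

proton

Conserve mass number: 1 + 218 = 218 + A, so A = 1.
Conserve atomic number: 0 + 86 = 85 + Z, so Z = 1.
A = 1 and Z = 1 is ¹₁H — a proton.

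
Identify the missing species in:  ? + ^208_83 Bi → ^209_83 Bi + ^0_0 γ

neutron

Conserve mass number: A + 208 = 209 + 0, so A = 1.
Conserve atomic number: Z + 83 = 83 + 0, so Z = 0.
A = 1 and Z = 0 is ^1_0 n — a neutron.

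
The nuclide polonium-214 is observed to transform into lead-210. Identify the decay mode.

alpha decay

ΔA = 210 − 214 = -4; ΔZ = 82 − 84 = -2.
A drops by 4 and Z drops by 2 — the signature of alpha emission.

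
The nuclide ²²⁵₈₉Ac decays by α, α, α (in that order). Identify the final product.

Start: (A, Z) = (225, 89).
After α: (221, 87).
After α: (217, 85).
After α: (213, 83).
Z = 83 is bismuth.

Bi-213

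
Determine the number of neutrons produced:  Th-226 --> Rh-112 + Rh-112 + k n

Conserve mass number: 226 = 112 + 112 + k, so k = 226 − 224 = 2.
Check atomic number: 90 = 45 + 45 + 0 = 90. ✓

2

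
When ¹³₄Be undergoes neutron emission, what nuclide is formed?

Neutron emission: mass number changes by -1, atomic number by +0.
A: 13 − 1 = 12; Z: 4 = 4.
Z = 4 is beryllium, so the daughter is ¹²₄Be.

Be-12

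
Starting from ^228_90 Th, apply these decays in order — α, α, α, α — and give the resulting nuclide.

Pb-212

Start: (A, Z) = (228, 90).
After α: (224, 88).
After α: (220, 86).
After α: (216, 84).
After α: (212, 82).
Z = 82 is lead.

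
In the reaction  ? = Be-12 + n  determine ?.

Conserve mass number: A = 12 + 1, so A = 13.
Conserve atomic number: Z = 4 + 0, so Z = 4.
Z = 4 is beryllium, so the species is Be-13.

Be-13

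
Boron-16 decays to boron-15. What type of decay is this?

ΔA = 15 − 16 = -1; ΔZ = 5 − 5 = +0.
A drops by 1 with Z unchanged — a neutron was emitted.

neutron emission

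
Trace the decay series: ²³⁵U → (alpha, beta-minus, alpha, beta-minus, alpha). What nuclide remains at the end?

Ra-223

Start: (A, Z) = (235, 92).
After α: (231, 90).
After β⁻: (231, 91).
After α: (227, 89).
After β⁻: (227, 90).
After α: (223, 88).
Z = 88 is radium.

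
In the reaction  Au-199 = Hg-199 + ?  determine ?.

beta-minus particle

Conserve mass number: 199 = 199 + A, so A = 0.
Conserve atomic number: 79 = 80 + Z, so Z = -1.
A = 0 and Z = -1 is e⁻ — a beta-minus particle.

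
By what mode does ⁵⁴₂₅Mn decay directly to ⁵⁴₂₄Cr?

beta-plus decay or electron capture

ΔA = 54 − 54 = 0; ΔZ = 24 − 25 = -1.
A is unchanged and Z drops by 1 — a proton has become a neutron (β⁺ emission or electron capture).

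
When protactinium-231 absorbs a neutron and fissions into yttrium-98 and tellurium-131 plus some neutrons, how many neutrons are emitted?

Conserve mass number: 232 = 98 + 131 + k, so k = 232 − 229 = 3.
Check atomic number: 91 = 39 + 52 + 0 = 91. ✓

3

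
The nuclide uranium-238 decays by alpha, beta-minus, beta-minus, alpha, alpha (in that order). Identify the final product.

Start: (A, Z) = (238, 92).
After α: (234, 90).
After β⁻: (234, 91).
After β⁻: (234, 92).
After α: (230, 90).
After α: (226, 88).
Z = 88 is radium.

Ra-226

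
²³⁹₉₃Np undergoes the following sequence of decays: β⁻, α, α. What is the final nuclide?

Th-231

Start: (A, Z) = (239, 93).
After β⁻: (239, 94).
After α: (235, 92).
After α: (231, 90).
Z = 90 is thorium.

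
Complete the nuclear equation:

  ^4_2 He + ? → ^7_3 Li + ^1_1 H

Conserve mass number: 4 + A = 7 + 1, so A = 4.
Conserve atomic number: 2 + Z = 3 + 1, so Z = 2.
A = 4 and Z = 2 is ^4_2 He — an alpha particle.

alpha particle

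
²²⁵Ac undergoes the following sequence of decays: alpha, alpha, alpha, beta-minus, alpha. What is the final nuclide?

Start: (A, Z) = (225, 89).
After α: (221, 87).
After α: (217, 85).
After α: (213, 83).
After β⁻: (213, 84).
After α: (209, 82).
Z = 82 is lead.

Pb-209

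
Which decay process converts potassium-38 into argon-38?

beta-plus decay or electron capture

ΔA = 38 − 38 = 0; ΔZ = 18 − 19 = -1.
A is unchanged and Z drops by 1 — a proton has become a neutron (β⁺ emission or electron capture).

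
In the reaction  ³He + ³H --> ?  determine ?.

Conserve mass number: 3 + 3 = A, so A = 6.
Conserve atomic number: 2 + 1 = Z, so Z = 3.
Z = 3 is lithium, so the species is ⁶Li.

Li-6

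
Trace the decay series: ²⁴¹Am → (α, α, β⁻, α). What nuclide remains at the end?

Th-229

Start: (A, Z) = (241, 95).
After α: (237, 93).
After α: (233, 91).
After β⁻: (233, 92).
After α: (229, 90).
Z = 90 is thorium.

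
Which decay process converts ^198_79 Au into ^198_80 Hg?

beta-minus decay

ΔA = 198 − 198 = 0; ΔZ = 80 − 79 = +1.
A is unchanged and Z rises by 1 — a neutron has become a proton (β⁻ decay).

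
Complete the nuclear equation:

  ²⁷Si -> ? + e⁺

Al-27

Conserve mass number: 27 = A + 0, so A = 27.
Conserve atomic number: 14 = Z + 1, so Z = 13.
Z = 13 is aluminium, so the species is ²⁷Al.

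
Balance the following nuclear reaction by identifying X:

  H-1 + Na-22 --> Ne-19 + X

alpha particle

Conserve mass number: 1 + 22 = 19 + A, so A = 4.
Conserve atomic number: 1 + 11 = 10 + Z, so Z = 2.
A = 4 and Z = 2 is He-4 — an alpha particle.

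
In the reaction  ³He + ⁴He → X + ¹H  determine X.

Conserve mass number: 3 + 4 = A + 1, so A = 6.
Conserve atomic number: 2 + 2 = Z + 1, so Z = 3.
Z = 3 is lithium, so the species is ⁶Li.

Li-6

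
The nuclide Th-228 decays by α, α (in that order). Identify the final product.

Start: (A, Z) = (228, 90).
After α: (224, 88).
After α: (220, 86).
Z = 86 is radon.

Rn-220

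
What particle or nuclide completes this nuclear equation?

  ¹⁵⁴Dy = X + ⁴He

Gd-150

Conserve mass number: 154 = A + 4, so A = 150.
Conserve atomic number: 66 = Z + 2, so Z = 64.
Z = 64 is gadolinium, so the species is ¹⁵⁰Gd.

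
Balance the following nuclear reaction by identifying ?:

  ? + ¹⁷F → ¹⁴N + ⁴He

neutron

Conserve mass number: A + 17 = 14 + 4, so A = 1.
Conserve atomic number: Z + 9 = 7 + 2, so Z = 0.
A = 1 and Z = 0 is ¹n — a neutron.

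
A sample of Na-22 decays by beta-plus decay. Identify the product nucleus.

Beta-plus decay: mass number changes by +0, atomic number by -1.
A: 22 = 22; Z: 11 − 1 = 10.
Z = 10 is neon, so the daughter is Ne-22.

Ne-22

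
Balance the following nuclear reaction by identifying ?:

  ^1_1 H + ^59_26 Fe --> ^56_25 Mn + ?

Conserve mass number: 1 + 59 = 56 + A, so A = 4.
Conserve atomic number: 1 + 26 = 25 + Z, so Z = 2.
A = 4 and Z = 2 is ^4_2 He — an alpha particle.

alpha particle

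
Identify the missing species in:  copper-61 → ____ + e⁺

Ni-61

Conserve mass number: 61 = A + 0, so A = 61.
Conserve atomic number: 29 = Z + 1, so Z = 28.
Z = 28 is nickel, so the species is nickel-61.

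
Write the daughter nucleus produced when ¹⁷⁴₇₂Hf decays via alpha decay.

Alpha decay: mass number changes by -4, atomic number by -2.
A: 174 − 4 = 170; Z: 72 − 2 = 70.
Z = 70 is ytterbium, so the daughter is ¹⁷⁰₇₀Yb.

Yb-170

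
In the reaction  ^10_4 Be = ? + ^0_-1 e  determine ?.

Conserve mass number: 10 = A + 0, so A = 10.
Conserve atomic number: 4 = Z − 1, so Z = 5.
Z = 5 is boron, so the species is ^10_5 B.

B-10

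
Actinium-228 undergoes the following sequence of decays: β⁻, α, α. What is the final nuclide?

Rn-220

Start: (A, Z) = (228, 89).
After β⁻: (228, 90).
After α: (224, 88).
After α: (220, 86).
Z = 86 is radon.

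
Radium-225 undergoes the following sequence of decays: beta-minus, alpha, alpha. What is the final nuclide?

Start: (A, Z) = (225, 88).
After β⁻: (225, 89).
After α: (221, 87).
After α: (217, 85).
Z = 85 is astatine.

At-217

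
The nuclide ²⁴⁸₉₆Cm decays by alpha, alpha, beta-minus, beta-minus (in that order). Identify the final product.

Pu-240

Start: (A, Z) = (248, 96).
After α: (244, 94).
After α: (240, 92).
After β⁻: (240, 93).
After β⁻: (240, 94).
Z = 94 is plutonium.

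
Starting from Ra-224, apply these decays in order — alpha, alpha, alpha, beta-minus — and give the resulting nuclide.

Start: (A, Z) = (224, 88).
After α: (220, 86).
After α: (216, 84).
After α: (212, 82).
After β⁻: (212, 83).
Z = 83 is bismuth.

Bi-212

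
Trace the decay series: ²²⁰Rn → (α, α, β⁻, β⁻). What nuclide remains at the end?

Po-212

Start: (A, Z) = (220, 86).
After α: (216, 84).
After α: (212, 82).
After β⁻: (212, 83).
After β⁻: (212, 84).
Z = 84 is polonium.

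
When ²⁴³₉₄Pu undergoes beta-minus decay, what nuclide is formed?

Am-243

Beta-minus decay: mass number changes by +0, atomic number by +1.
A: 243 = 243; Z: 94 + 1 = 95.
Z = 95 is americium, so the daughter is ²⁴³₉₅Am.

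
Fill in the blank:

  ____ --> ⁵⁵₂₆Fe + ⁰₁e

Co-55

Conserve mass number: A = 55 + 0, so A = 55.
Conserve atomic number: Z = 26 + 1, so Z = 27.
Z = 27 is cobalt, so the species is ⁵⁵₂₇Co.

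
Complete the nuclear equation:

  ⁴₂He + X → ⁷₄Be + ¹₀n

alpha particle

Conserve mass number: 4 + A = 7 + 1, so A = 4.
Conserve atomic number: 2 + Z = 4 + 0, so Z = 2.
A = 4 and Z = 2 is ⁴₂He — an alpha particle.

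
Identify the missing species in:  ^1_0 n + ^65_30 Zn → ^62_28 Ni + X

Conserve mass number: 1 + 65 = 62 + A, so A = 4.
Conserve atomic number: 0 + 30 = 28 + Z, so Z = 2.
A = 4 and Z = 2 is ^4_2 He — an alpha particle.

alpha particle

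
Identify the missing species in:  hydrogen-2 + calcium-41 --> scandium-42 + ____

neutron

Conserve mass number: 2 + 41 = 42 + A, so A = 1.
Conserve atomic number: 1 + 20 = 21 + Z, so Z = 0.
A = 1 and Z = 0 is neutron — a neutron.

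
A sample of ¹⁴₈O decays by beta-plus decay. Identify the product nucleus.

Beta-plus decay: mass number changes by +0, atomic number by -1.
A: 14 = 14; Z: 8 − 1 = 7.
Z = 7 is nitrogen, so the daughter is ¹⁴₇N.

N-14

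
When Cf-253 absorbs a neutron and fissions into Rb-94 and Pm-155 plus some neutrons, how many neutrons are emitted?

Conserve mass number: 254 = 94 + 155 + k, so k = 254 − 249 = 5.
Check atomic number: 98 = 37 + 61 + 0 = 98. ✓

5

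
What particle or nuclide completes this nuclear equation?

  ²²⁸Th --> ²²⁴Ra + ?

alpha particle

Conserve mass number: 228 = 224 + A, so A = 4.
Conserve atomic number: 90 = 88 + Z, so Z = 2.
A = 4 and Z = 2 is ⁴He — an alpha particle.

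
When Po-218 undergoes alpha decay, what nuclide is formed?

Alpha decay: mass number changes by -4, atomic number by -2.
A: 218 − 4 = 214; Z: 84 − 2 = 82.
Z = 82 is lead, so the daughter is Pb-214.

Pb-214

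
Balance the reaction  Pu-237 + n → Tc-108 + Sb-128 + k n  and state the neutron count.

2

Conserve mass number: 238 = 108 + 128 + k, so k = 238 − 236 = 2.
Check atomic number: 94 = 43 + 51 + 0 = 94. ✓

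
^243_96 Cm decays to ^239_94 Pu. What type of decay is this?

ΔA = 239 − 243 = -4; ΔZ = 94 − 96 = -2.
A drops by 4 and Z drops by 2 — the signature of alpha emission.

alpha decay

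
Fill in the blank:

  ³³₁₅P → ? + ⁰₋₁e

Conserve mass number: 33 = A + 0, so A = 33.
Conserve atomic number: 15 = Z − 1, so Z = 16.
Z = 16 is sulfur, so the species is ³³₁₆S.

S-33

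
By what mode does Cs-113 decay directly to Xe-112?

proton emission

ΔA = 112 − 113 = -1; ΔZ = 54 − 55 = -1.
A drops by 1 and Z drops by 1 — a proton was emitted.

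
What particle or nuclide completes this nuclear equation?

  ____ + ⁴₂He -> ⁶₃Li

Conserve mass number: A + 4 = 6, so A = 2.
Conserve atomic number: Z + 2 = 3, so Z = 1.
A = 2 and Z = 1 is ²₁H — a deuteron.

deuteron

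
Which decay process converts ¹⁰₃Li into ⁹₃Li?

ΔA = 9 − 10 = -1; ΔZ = 3 − 3 = +0.
A drops by 1 with Z unchanged — a neutron was emitted.

neutron emission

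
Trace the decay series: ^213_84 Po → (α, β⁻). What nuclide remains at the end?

Bi-209

Start: (A, Z) = (213, 84).
After α: (209, 82).
After β⁻: (209, 83).
Z = 83 is bismuth.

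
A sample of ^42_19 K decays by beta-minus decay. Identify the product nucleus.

Ca-42

Beta-minus decay: mass number changes by +0, atomic number by +1.
A: 42 = 42; Z: 19 + 1 = 20.
Z = 20 is calcium, so the daughter is ^42_20 Ca.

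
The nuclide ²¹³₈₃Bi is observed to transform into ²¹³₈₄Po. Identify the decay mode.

ΔA = 213 − 213 = 0; ΔZ = 84 − 83 = +1.
A is unchanged and Z rises by 1 — a neutron has become a proton (β⁻ decay).

beta-minus decay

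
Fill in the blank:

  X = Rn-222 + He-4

Ra-226

Conserve mass number: A = 222 + 4, so A = 226.
Conserve atomic number: Z = 86 + 2, so Z = 88.
Z = 88 is radium, so the species is Ra-226.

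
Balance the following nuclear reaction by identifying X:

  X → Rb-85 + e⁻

Conserve mass number: A = 85 + 0, so A = 85.
Conserve atomic number: Z = 37 − 1, so Z = 36.
Z = 36 is krypton, so the species is Kr-85.

Kr-85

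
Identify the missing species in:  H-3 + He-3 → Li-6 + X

gamma ray

Conserve mass number: 3 + 3 = 6 + A, so A = 0.
Conserve atomic number: 1 + 2 = 3 + Z, so Z = 0.
A = 0 and Z = 0 is γ — a gamma ray.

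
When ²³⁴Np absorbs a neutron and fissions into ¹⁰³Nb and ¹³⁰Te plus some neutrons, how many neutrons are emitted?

Conserve mass number: 235 = 103 + 130 + k, so k = 235 − 233 = 2.
Check atomic number: 93 = 41 + 52 + 0 = 93. ✓

2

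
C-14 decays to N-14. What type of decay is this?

beta-minus decay

ΔA = 14 − 14 = 0; ΔZ = 7 − 6 = +1.
A is unchanged and Z rises by 1 — a neutron has become a proton (β⁻ decay).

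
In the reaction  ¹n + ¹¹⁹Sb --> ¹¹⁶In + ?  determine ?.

Conserve mass number: 1 + 119 = 116 + A, so A = 4.
Conserve atomic number: 0 + 51 = 49 + Z, so Z = 2.
A = 4 and Z = 2 is ⁴He — an alpha particle.

alpha particle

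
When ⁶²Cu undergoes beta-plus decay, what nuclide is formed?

Beta-plus decay: mass number changes by +0, atomic number by -1.
A: 62 = 62; Z: 29 − 1 = 28.
Z = 28 is nickel, so the daughter is ⁶²Ni.

Ni-62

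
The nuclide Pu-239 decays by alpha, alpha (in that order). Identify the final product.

Start: (A, Z) = (239, 94).
After α: (235, 92).
After α: (231, 90).
Z = 90 is thorium.

Th-231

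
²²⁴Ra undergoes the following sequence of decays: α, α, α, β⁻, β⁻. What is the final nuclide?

Po-212

Start: (A, Z) = (224, 88).
After α: (220, 86).
After α: (216, 84).
After α: (212, 82).
After β⁻: (212, 83).
After β⁻: (212, 84).
Z = 84 is polonium.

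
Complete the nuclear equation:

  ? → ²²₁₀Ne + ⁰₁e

Na-22

Conserve mass number: A = 22 + 0, so A = 22.
Conserve atomic number: Z = 10 + 1, so Z = 11.
Z = 11 is sodium, so the species is ²²₁₁Na.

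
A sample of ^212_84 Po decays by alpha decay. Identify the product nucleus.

Alpha decay: mass number changes by -4, atomic number by -2.
A: 212 − 4 = 208; Z: 84 − 2 = 82.
Z = 82 is lead, so the daughter is ^208_82 Pb.

Pb-208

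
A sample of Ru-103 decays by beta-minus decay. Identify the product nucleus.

Rh-103

Beta-minus decay: mass number changes by +0, atomic number by +1.
A: 103 = 103; Z: 44 + 1 = 45.
Z = 45 is rhodium, so the daughter is Rh-103.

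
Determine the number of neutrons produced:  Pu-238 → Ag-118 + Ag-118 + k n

2

Conserve mass number: 238 = 118 + 118 + k, so k = 238 − 236 = 2.
Check atomic number: 94 = 47 + 47 + 0 = 94. ✓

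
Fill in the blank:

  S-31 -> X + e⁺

P-31

Conserve mass number: 31 = A + 0, so A = 31.
Conserve atomic number: 16 = Z + 1, so Z = 15.
Z = 15 is phosphorus, so the species is P-31.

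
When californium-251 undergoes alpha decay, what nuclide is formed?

Cm-247

Alpha decay: mass number changes by -4, atomic number by -2.
A: 251 − 4 = 247; Z: 98 − 2 = 96.
Z = 96 is curium, so the daughter is curium-247.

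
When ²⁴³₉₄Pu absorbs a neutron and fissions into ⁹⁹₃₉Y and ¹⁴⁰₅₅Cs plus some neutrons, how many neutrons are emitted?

5

Conserve mass number: 244 = 99 + 140 + k, so k = 244 − 239 = 5.
Check atomic number: 94 = 39 + 55 + 0 = 94. ✓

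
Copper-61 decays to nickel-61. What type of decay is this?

ΔA = 61 − 61 = 0; ΔZ = 28 − 29 = -1.
A is unchanged and Z drops by 1 — a proton has become a neutron (β⁺ emission or electron capture).

beta-plus decay or electron capture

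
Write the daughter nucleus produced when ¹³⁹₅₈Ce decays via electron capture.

La-139

Electron capture: mass number changes by +0, atomic number by -1.
A: 139 = 139; Z: 58 − 1 = 57.
Z = 57 is lanthanum, so the daughter is ¹³⁹₅₇La.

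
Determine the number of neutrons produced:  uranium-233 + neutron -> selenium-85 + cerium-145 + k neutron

4

Conserve mass number: 234 = 85 + 145 + k, so k = 234 − 230 = 4.
Check atomic number: 92 = 34 + 58 + 0 = 92. ✓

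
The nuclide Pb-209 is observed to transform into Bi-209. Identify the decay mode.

beta-minus decay

ΔA = 209 − 209 = 0; ΔZ = 83 − 82 = +1.
A is unchanged and Z rises by 1 — a neutron has become a proton (β⁻ decay).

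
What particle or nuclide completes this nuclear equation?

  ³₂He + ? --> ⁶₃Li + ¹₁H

alpha particle

Conserve mass number: 3 + A = 6 + 1, so A = 4.
Conserve atomic number: 2 + Z = 3 + 1, so Z = 2.
A = 4 and Z = 2 is ⁴₂He — an alpha particle.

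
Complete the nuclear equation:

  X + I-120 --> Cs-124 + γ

alpha particle

Conserve mass number: A + 120 = 124 + 0, so A = 4.
Conserve atomic number: Z + 53 = 55 + 0, so Z = 2.
A = 4 and Z = 2 is He-4 — an alpha particle.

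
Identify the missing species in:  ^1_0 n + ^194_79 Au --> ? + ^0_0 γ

Au-195

Conserve mass number: 1 + 194 = A + 0, so A = 195.
Conserve atomic number: 0 + 79 = Z + 0, so Z = 79.
Z = 79 is gold, so the species is ^195_79 Au.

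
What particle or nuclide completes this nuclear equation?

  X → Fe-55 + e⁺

Conserve mass number: A = 55 + 0, so A = 55.
Conserve atomic number: Z = 26 + 1, so Z = 27.
Z = 27 is cobalt, so the species is Co-55.

Co-55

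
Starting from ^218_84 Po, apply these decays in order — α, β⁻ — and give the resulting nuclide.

Bi-214

Start: (A, Z) = (218, 84).
After α: (214, 82).
After β⁻: (214, 83).
Z = 83 is bismuth.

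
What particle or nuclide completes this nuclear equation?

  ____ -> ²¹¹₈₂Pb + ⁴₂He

Conserve mass number: A = 211 + 4, so A = 215.
Conserve atomic number: Z = 82 + 2, so Z = 84.
Z = 84 is polonium, so the species is ²¹⁵₈₄Po.

Po-215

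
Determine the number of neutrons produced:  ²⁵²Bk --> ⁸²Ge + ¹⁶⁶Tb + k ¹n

4

Conserve mass number: 252 = 82 + 166 + k, so k = 252 − 248 = 4.
Check atomic number: 97 = 32 + 65 + 0 = 97. ✓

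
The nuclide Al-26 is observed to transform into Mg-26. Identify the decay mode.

beta-plus decay or electron capture

ΔA = 26 − 26 = 0; ΔZ = 12 − 13 = -1.
A is unchanged and Z drops by 1 — a proton has become a neutron (β⁺ emission or electron capture).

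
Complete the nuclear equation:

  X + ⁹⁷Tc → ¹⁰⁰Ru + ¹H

Conserve mass number: A + 97 = 100 + 1, so A = 4.
Conserve atomic number: Z + 43 = 44 + 1, so Z = 2.
A = 4 and Z = 2 is ⁴He — an alpha particle.

alpha particle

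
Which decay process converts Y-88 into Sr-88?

ΔA = 88 − 88 = 0; ΔZ = 38 − 39 = -1.
A is unchanged and Z drops by 1 — a proton has become a neutron (β⁺ emission or electron capture).

beta-plus decay or electron capture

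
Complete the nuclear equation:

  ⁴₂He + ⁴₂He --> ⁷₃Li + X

Conserve mass number: 4 + 4 = 7 + A, so A = 1.
Conserve atomic number: 2 + 2 = 3 + Z, so Z = 1.
A = 1 and Z = 1 is ¹₁H — a proton.

proton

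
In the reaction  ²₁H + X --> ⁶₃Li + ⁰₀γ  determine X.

alpha particle

Conserve mass number: 2 + A = 6 + 0, so A = 4.
Conserve atomic number: 1 + Z = 3 + 0, so Z = 2.
A = 4 and Z = 2 is ⁴₂He — an alpha particle.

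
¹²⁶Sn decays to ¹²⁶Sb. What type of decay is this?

ΔA = 126 − 126 = 0; ΔZ = 51 − 50 = +1.
A is unchanged and Z rises by 1 — a neutron has become a proton (β⁻ decay).

beta-minus decay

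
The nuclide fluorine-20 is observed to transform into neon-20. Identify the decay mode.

ΔA = 20 − 20 = 0; ΔZ = 10 − 9 = +1.
A is unchanged and Z rises by 1 — a neutron has become a proton (β⁻ decay).

beta-minus decay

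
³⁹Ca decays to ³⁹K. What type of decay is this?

beta-plus decay or electron capture

ΔA = 39 − 39 = 0; ΔZ = 19 − 20 = -1.
A is unchanged and Z drops by 1 — a proton has become a neutron (β⁺ emission or electron capture).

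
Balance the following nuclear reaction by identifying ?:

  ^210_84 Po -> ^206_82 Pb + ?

alpha particle

Conserve mass number: 210 = 206 + A, so A = 4.
Conserve atomic number: 84 = 82 + Z, so Z = 2.
A = 4 and Z = 2 is ^4_2 He — an alpha particle.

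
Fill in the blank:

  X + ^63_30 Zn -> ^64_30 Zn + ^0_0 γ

neutron

Conserve mass number: A + 63 = 64 + 0, so A = 1.
Conserve atomic number: Z + 30 = 30 + 0, so Z = 0.
A = 1 and Z = 0 is ^1_0 n — a neutron.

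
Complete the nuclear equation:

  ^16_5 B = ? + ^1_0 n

Conserve mass number: 16 = A + 1, so A = 15.
Conserve atomic number: 5 = Z + 0, so Z = 5.
Z = 5 is boron, so the species is ^15_5 B.

B-15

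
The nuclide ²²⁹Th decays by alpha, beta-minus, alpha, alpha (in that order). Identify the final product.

At-217

Start: (A, Z) = (229, 90).
After α: (225, 88).
After β⁻: (225, 89).
After α: (221, 87).
After α: (217, 85).
Z = 85 is astatine.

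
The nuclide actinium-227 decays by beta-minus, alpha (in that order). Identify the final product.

Ra-223

Start: (A, Z) = (227, 89).
After β⁻: (227, 90).
After α: (223, 88).
Z = 88 is radium.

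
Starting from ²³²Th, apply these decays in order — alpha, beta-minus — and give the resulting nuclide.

Start: (A, Z) = (232, 90).
After α: (228, 88).
After β⁻: (228, 89).
Z = 89 is actinium.

Ac-228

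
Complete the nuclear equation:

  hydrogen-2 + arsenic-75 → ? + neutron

Conserve mass number: 2 + 75 = A + 1, so A = 76.
Conserve atomic number: 1 + 33 = Z + 0, so Z = 34.
Z = 34 is selenium, so the species is selenium-76.

Se-76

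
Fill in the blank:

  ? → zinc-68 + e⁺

Ga-68

Conserve mass number: A = 68 + 0, so A = 68.
Conserve atomic number: Z = 30 + 1, so Z = 31.
Z = 31 is gallium, so the species is gallium-68.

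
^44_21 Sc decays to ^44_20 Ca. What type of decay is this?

beta-plus decay or electron capture

ΔA = 44 − 44 = 0; ΔZ = 20 − 21 = -1.
A is unchanged and Z drops by 1 — a proton has become a neutron (β⁺ emission or electron capture).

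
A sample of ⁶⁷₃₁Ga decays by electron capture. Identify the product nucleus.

Electron capture: mass number changes by +0, atomic number by -1.
A: 67 = 67; Z: 31 − 1 = 30.
Z = 30 is zinc, so the daughter is ⁶⁷₃₀Zn.

Zn-67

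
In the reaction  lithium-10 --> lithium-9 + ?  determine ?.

neutron

Conserve mass number: 10 = 9 + A, so A = 1.
Conserve atomic number: 3 = 3 + Z, so Z = 0.
A = 1 and Z = 0 is neutron — a neutron.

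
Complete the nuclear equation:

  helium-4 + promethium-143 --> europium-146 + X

neutron

Conserve mass number: 4 + 143 = 146 + A, so A = 1.
Conserve atomic number: 2 + 61 = 63 + Z, so Z = 0.
A = 1 and Z = 0 is neutron — a neutron.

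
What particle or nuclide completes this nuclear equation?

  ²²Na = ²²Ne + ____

Conserve mass number: 22 = 22 + A, so A = 0.
Conserve atomic number: 11 = 10 + Z, so Z = 1.
A = 0 and Z = 1 is e⁺ — a positron.

positron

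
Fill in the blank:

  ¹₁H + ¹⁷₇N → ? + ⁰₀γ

Conserve mass number: 1 + 17 = A + 0, so A = 18.
Conserve atomic number: 1 + 7 = Z + 0, so Z = 8.
Z = 8 is oxygen, so the species is ¹⁸₈O.

O-18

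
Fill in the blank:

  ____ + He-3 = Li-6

triton

Conserve mass number: A + 3 = 6, so A = 3.
Conserve atomic number: Z + 2 = 3, so Z = 1.
A = 3 and Z = 1 is H-3 — a triton.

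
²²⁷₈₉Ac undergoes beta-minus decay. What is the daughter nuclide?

Th-227

Beta-minus decay: mass number changes by +0, atomic number by +1.
A: 227 = 227; Z: 89 + 1 = 90.
Z = 90 is thorium, so the daughter is ²²⁷₉₀Th.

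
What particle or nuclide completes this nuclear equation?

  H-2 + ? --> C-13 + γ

Conserve mass number: 2 + A = 13 + 0, so A = 11.
Conserve atomic number: 1 + Z = 6 + 0, so Z = 5.
Z = 5 is boron, so the species is B-11.

B-11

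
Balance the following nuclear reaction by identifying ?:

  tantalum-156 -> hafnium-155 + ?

Conserve mass number: 156 = 155 + A, so A = 1.
Conserve atomic number: 73 = 72 + Z, so Z = 1.
A = 1 and Z = 1 is hydrogen-1 — a proton.

proton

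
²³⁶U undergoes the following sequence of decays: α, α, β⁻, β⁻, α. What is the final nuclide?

Ra-224

Start: (A, Z) = (236, 92).
After α: (232, 90).
After α: (228, 88).
After β⁻: (228, 89).
After β⁻: (228, 90).
After α: (224, 88).
Z = 88 is radium.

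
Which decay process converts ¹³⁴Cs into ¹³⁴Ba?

beta-minus decay

ΔA = 134 − 134 = 0; ΔZ = 56 − 55 = +1.
A is unchanged and Z rises by 1 — a neutron has become a proton (β⁻ decay).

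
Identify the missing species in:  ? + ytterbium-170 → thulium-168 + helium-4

Conserve mass number: A + 170 = 168 + 4, so A = 2.
Conserve atomic number: Z + 70 = 69 + 2, so Z = 1.
A = 2 and Z = 1 is hydrogen-2 — a deuteron.

deuteron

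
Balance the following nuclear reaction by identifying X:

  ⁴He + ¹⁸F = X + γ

Conserve mass number: 4 + 18 = A + 0, so A = 22.
Conserve atomic number: 2 + 9 = Z + 0, so Z = 11.
Z = 11 is sodium, so the species is ²²Na.

Na-22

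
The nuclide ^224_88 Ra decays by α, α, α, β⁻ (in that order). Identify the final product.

Bi-212

Start: (A, Z) = (224, 88).
After α: (220, 86).
After α: (216, 84).
After α: (212, 82).
After β⁻: (212, 83).
Z = 83 is bismuth.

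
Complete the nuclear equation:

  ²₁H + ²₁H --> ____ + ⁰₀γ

Conserve mass number: 2 + 2 = A + 0, so A = 4.
Conserve atomic number: 1 + 1 = Z + 0, so Z = 2.
A = 4 and Z = 2 is ⁴₂He — an alpha particle.

He-4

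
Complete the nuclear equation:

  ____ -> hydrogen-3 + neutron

Conserve mass number: A = 3 + 1, so A = 4.
Conserve atomic number: Z = 1 + 0, so Z = 1.
Z = 1 is hydrogen, so the species is hydrogen-4.

H-4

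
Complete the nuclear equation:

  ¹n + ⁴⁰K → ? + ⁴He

Cl-37

Conserve mass number: 1 + 40 = A + 4, so A = 37.
Conserve atomic number: 0 + 19 = Z + 2, so Z = 17.
Z = 17 is chlorine, so the species is ³⁷Cl.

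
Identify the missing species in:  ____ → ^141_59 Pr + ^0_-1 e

Conserve mass number: A = 141 + 0, so A = 141.
Conserve atomic number: Z = 59 − 1, so Z = 58.
Z = 58 is cerium, so the species is ^141_58 Ce.

Ce-141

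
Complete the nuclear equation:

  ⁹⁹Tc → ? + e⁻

Conserve mass number: 99 = A + 0, so A = 99.
Conserve atomic number: 43 = Z − 1, so Z = 44.
Z = 44 is ruthenium, so the species is ⁹⁹Ru.

Ru-99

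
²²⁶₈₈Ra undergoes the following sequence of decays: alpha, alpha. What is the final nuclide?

Po-218

Start: (A, Z) = (226, 88).
After α: (222, 86).
After α: (218, 84).
Z = 84 is polonium.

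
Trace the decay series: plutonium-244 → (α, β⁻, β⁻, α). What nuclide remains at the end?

Start: (A, Z) = (244, 94).
After α: (240, 92).
After β⁻: (240, 93).
After β⁻: (240, 94).
After α: (236, 92).
Z = 92 is uranium.

U-236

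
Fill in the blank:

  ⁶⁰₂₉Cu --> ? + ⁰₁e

Ni-60

Conserve mass number: 60 = A + 0, so A = 60.
Conserve atomic number: 29 = Z + 1, so Z = 28.
Z = 28 is nickel, so the species is ⁶⁰₂₈Ni.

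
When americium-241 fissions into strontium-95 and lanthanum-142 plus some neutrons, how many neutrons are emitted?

Conserve mass number: 241 = 95 + 142 + k, so k = 241 − 237 = 4.
Check atomic number: 95 = 38 + 57 + 0 = 95. ✓

4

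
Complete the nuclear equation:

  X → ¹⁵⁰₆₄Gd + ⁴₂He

Conserve mass number: A = 150 + 4, so A = 154.
Conserve atomic number: Z = 64 + 2, so Z = 66.
Z = 66 is dysprosium, so the species is ¹⁵⁴₆₆Dy.

Dy-154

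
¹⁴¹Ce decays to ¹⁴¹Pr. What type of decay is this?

ΔA = 141 − 141 = 0; ΔZ = 59 − 58 = +1.
A is unchanged and Z rises by 1 — a neutron has become a proton (β⁻ decay).

beta-minus decay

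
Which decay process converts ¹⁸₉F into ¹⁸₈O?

beta-plus decay or electron capture

ΔA = 18 − 18 = 0; ΔZ = 8 − 9 = -1.
A is unchanged and Z drops by 1 — a proton has become a neutron (β⁺ emission or electron capture).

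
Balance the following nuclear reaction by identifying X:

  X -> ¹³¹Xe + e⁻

Conserve mass number: A = 131 + 0, so A = 131.
Conserve atomic number: Z = 54 − 1, so Z = 53.
Z = 53 is iodine, so the species is ¹³¹I.

I-131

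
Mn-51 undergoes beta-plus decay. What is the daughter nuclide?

Cr-51

Beta-plus decay: mass number changes by +0, atomic number by -1.
A: 51 = 51; Z: 25 − 1 = 24.
Z = 24 is chromium, so the daughter is Cr-51.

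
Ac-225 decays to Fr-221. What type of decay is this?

ΔA = 221 − 225 = -4; ΔZ = 87 − 89 = -2.
A drops by 4 and Z drops by 2 — the signature of alpha emission.

alpha decay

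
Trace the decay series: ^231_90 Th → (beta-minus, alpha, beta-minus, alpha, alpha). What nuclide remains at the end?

Rn-219

Start: (A, Z) = (231, 90).
After β⁻: (231, 91).
After α: (227, 89).
After β⁻: (227, 90).
After α: (223, 88).
After α: (219, 86).
Z = 86 is radon.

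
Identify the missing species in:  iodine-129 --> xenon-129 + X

beta-minus particle

Conserve mass number: 129 = 129 + A, so A = 0.
Conserve atomic number: 53 = 54 + Z, so Z = -1.
A = 0 and Z = -1 is e⁻ — a beta-minus particle.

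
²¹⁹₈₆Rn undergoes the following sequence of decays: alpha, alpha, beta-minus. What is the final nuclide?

Start: (A, Z) = (219, 86).
After α: (215, 84).
After α: (211, 82).
After β⁻: (211, 83).
Z = 83 is bismuth.

Bi-211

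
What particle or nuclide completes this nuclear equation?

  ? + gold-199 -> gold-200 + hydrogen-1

Conserve mass number: A + 199 = 200 + 1, so A = 2.
Conserve atomic number: Z + 79 = 79 + 1, so Z = 1.
A = 2 and Z = 1 is hydrogen-2 — a deuteron.

deuteron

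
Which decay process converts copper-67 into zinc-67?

ΔA = 67 − 67 = 0; ΔZ = 30 − 29 = +1.
A is unchanged and Z rises by 1 — a neutron has become a proton (β⁻ decay).

beta-minus decay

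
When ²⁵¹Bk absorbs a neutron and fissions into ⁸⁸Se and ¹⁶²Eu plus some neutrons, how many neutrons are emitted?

2

Conserve mass number: 252 = 88 + 162 + k, so k = 252 − 250 = 2.
Check atomic number: 97 = 34 + 63 + 0 = 97. ✓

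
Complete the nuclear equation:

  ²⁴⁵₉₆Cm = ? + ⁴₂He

Pu-241

Conserve mass number: 245 = A + 4, so A = 241.
Conserve atomic number: 96 = Z + 2, so Z = 94.
Z = 94 is plutonium, so the species is ²⁴¹₉₄Pu.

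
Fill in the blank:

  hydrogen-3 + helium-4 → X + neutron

Conserve mass number: 3 + 4 = A + 1, so A = 6.
Conserve atomic number: 1 + 2 = Z + 0, so Z = 3.
Z = 3 is lithium, so the species is lithium-6.

Li-6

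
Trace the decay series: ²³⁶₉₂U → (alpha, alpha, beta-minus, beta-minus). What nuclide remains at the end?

Th-228

Start: (A, Z) = (236, 92).
After α: (232, 90).
After α: (228, 88).
After β⁻: (228, 89).
After β⁻: (228, 90).
Z = 90 is thorium.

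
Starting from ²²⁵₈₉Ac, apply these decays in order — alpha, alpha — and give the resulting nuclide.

At-217

Start: (A, Z) = (225, 89).
After α: (221, 87).
After α: (217, 85).
Z = 85 is astatine.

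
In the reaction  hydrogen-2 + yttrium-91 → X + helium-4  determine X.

Conserve mass number: 2 + 91 = A + 4, so A = 89.
Conserve atomic number: 1 + 39 = Z + 2, so Z = 38.
Z = 38 is strontium, so the species is strontium-89.

Sr-89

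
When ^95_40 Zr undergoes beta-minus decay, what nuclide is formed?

Nb-95

Beta-minus decay: mass number changes by +0, atomic number by +1.
A: 95 = 95; Z: 40 + 1 = 41.
Z = 41 is niobium, so the daughter is ^95_41 Nb.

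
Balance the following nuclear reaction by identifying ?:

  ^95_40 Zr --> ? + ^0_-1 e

Conserve mass number: 95 = A + 0, so A = 95.
Conserve atomic number: 40 = Z − 1, so Z = 41.
Z = 41 is niobium, so the species is ^95_41 Nb.

Nb-95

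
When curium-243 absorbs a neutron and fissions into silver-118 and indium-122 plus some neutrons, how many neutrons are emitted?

4

Conserve mass number: 244 = 118 + 122 + k, so k = 244 − 240 = 4.
Check atomic number: 96 = 47 + 49 + 0 = 96. ✓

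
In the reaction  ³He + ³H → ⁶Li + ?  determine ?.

Conserve mass number: 3 + 3 = 6 + A, so A = 0.
Conserve atomic number: 2 + 1 = 3 + Z, so Z = 0.
A = 0 and Z = 0 is γ — a gamma ray.

gamma ray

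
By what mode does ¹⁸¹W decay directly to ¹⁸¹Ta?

ΔA = 181 − 181 = 0; ΔZ = 73 − 74 = -1.
A is unchanged and Z drops by 1 — a proton has become a neutron (β⁺ emission or electron capture).

beta-plus decay or electron capture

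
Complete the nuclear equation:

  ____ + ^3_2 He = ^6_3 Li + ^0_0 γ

Conserve mass number: A + 3 = 6 + 0, so A = 3.
Conserve atomic number: Z + 2 = 3 + 0, so Z = 1.
A = 3 and Z = 1 is ^3_1 H — a triton.

triton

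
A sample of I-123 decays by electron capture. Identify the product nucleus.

Electron capture: mass number changes by +0, atomic number by -1.
A: 123 = 123; Z: 53 − 1 = 52.
Z = 52 is tellurium, so the daughter is Te-123.

Te-123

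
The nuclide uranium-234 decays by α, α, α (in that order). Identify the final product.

Rn-222

Start: (A, Z) = (234, 92).
After α: (230, 90).
After α: (226, 88).
After α: (222, 86).
Z = 86 is radon.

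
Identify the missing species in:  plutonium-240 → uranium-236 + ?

alpha particle

Conserve mass number: 240 = 236 + A, so A = 4.
Conserve atomic number: 94 = 92 + Z, so Z = 2.
A = 4 and Z = 2 is helium-4 — an alpha particle.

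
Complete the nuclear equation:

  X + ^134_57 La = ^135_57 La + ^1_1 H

Conserve mass number: A + 134 = 135 + 1, so A = 2.
Conserve atomic number: Z + 57 = 57 + 1, so Z = 1.
A = 2 and Z = 1 is ^2_1 H — a deuteron.

deuteron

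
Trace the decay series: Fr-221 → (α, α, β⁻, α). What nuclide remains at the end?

Start: (A, Z) = (221, 87).
After α: (217, 85).
After α: (213, 83).
After β⁻: (213, 84).
After α: (209, 82).
Z = 82 is lead.

Pb-209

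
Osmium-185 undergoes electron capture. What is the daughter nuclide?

Electron capture: mass number changes by +0, atomic number by -1.
A: 185 = 185; Z: 76 − 1 = 75.
Z = 75 is rhenium, so the daughter is rhenium-185.

Re-185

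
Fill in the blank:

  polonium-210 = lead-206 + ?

Conserve mass number: 210 = 206 + A, so A = 4.
Conserve atomic number: 84 = 82 + Z, so Z = 2.
A = 4 and Z = 2 is helium-4 — an alpha particle.

alpha particle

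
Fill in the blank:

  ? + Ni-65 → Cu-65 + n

proton

Conserve mass number: A + 65 = 65 + 1, so A = 1.
Conserve atomic number: Z + 28 = 29 + 0, so Z = 1.
A = 1 and Z = 1 is H-1 — a proton.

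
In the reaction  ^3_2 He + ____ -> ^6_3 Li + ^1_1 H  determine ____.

alpha particle

Conserve mass number: 3 + A = 6 + 1, so A = 4.
Conserve atomic number: 2 + Z = 3 + 1, so Z = 2.
A = 4 and Z = 2 is ^4_2 He — an alpha particle.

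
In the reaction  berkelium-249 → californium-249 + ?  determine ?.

beta-minus particle

Conserve mass number: 249 = 249 + A, so A = 0.
Conserve atomic number: 97 = 98 + Z, so Z = -1.
A = 0 and Z = -1 is e⁻ — a beta-minus particle.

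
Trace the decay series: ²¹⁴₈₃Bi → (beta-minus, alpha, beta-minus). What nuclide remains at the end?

Start: (A, Z) = (214, 83).
After β⁻: (214, 84).
After α: (210, 82).
After β⁻: (210, 83).
Z = 83 is bismuth.

Bi-210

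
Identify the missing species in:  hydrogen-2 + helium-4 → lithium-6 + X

gamma ray

Conserve mass number: 2 + 4 = 6 + A, so A = 0.
Conserve atomic number: 1 + 2 = 3 + Z, so Z = 0.
A = 0 and Z = 0 is γ — a gamma ray.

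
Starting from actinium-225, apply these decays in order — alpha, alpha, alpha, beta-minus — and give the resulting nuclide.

Start: (A, Z) = (225, 89).
After α: (221, 87).
After α: (217, 85).
After α: (213, 83).
After β⁻: (213, 84).
Z = 84 is polonium.

Po-213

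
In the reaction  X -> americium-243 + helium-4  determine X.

Bk-247

Conserve mass number: A = 243 + 4, so A = 247.
Conserve atomic number: Z = 95 + 2, so Z = 97.
Z = 97 is berkelium, so the species is berkelium-247.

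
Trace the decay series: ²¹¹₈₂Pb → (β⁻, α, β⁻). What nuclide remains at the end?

Pb-207

Start: (A, Z) = (211, 82).
After β⁻: (211, 83).
After α: (207, 81).
After β⁻: (207, 82).
Z = 82 is lead.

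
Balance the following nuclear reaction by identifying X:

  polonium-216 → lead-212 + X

alpha particle

Conserve mass number: 216 = 212 + A, so A = 4.
Conserve atomic number: 84 = 82 + Z, so Z = 2.
A = 4 and Z = 2 is helium-4 — an alpha particle.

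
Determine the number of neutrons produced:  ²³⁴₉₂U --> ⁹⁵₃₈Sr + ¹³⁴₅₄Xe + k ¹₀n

Conserve mass number: 234 = 95 + 134 + k, so k = 234 − 229 = 5.
Check atomic number: 92 = 38 + 54 + 0 = 92. ✓

5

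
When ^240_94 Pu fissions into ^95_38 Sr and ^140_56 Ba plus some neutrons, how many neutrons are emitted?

Conserve mass number: 240 = 95 + 140 + k, so k = 240 − 235 = 5.
Check atomic number: 94 = 38 + 56 + 0 = 94. ✓

5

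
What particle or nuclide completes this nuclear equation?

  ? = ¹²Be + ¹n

Be-13

Conserve mass number: A = 12 + 1, so A = 13.
Conserve atomic number: Z = 4 + 0, so Z = 4.
Z = 4 is beryllium, so the species is ¹³Be.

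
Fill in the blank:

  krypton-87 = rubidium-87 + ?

beta-minus particle

Conserve mass number: 87 = 87 + A, so A = 0.
Conserve atomic number: 36 = 37 + Z, so Z = -1.
A = 0 and Z = -1 is e⁻ — a beta-minus particle.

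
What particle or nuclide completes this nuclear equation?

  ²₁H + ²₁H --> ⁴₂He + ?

gamma ray

Conserve mass number: 2 + 2 = 4 + A, so A = 0.
Conserve atomic number: 1 + 1 = 2 + Z, so Z = 0.
A = 0 and Z = 0 is ⁰₀γ — a gamma ray.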